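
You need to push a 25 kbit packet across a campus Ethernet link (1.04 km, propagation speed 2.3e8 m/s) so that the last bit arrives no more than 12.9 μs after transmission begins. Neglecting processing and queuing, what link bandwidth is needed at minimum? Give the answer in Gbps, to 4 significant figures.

Propagation delay = 1040 / 2.3e+08 = 4.52174 μs.
Transmission budget = 12.9 − 4.52174 = 8.37826 μs.
R ≥ L / t_tx = 25000 bits / 8.37826e-06 s = 2.984 Gbps.

2.984 Gbps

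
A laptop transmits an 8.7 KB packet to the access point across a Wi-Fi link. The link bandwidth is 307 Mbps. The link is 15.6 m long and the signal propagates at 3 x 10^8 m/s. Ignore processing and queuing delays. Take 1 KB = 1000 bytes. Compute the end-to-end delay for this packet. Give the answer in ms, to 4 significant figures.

L = 69600 bits.
Transmission delay = L/R = 69600 / 307000000 = 0.22671 ms.
Propagation delay = d/s = 15.6 m / 300000000 m/s = 5.2e-05 ms.
Total = 0.2268 ms.

0.2268 ms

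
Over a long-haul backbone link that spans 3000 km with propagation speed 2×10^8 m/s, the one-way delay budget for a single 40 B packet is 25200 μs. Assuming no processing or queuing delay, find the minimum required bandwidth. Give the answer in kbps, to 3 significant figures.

31.4 kbps

L = 320 bits.
Propagation delay = 3000000 / 200000000 = 15000 μs.
Transmission budget = 25200 − 15000 = 10200 μs.
R ≥ L / t_tx = 320 bits / 0.0102 s = 31.4 kbps.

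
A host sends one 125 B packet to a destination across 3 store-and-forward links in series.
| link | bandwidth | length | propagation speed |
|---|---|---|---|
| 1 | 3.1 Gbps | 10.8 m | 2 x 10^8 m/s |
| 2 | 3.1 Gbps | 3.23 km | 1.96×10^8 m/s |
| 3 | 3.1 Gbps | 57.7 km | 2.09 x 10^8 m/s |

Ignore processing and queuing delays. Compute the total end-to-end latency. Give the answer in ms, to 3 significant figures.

L = 125 × 8 = 1000 bits.
Transmission delay per hop = L/R = 1000/3100000000 = 0.000322581 ms; 3 hops → 0.000967742 ms.
Propagation delays (d/s per hop): 5.4e-05, 0.0164796, 0.276077 ms; sum = 0.29261 ms.
End-to-end = 0.294 ms.

0.294 ms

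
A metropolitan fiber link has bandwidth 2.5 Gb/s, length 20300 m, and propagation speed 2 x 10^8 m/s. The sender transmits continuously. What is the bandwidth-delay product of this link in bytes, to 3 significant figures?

Propagation delay = 20300 / 200000000 = 0.0001015 s.
BDP = R × t_prop = 2500000000 × 0.0001015 = 253750 bits.
In bytes: 253750/8 = 31700 bytes.

31700 bytes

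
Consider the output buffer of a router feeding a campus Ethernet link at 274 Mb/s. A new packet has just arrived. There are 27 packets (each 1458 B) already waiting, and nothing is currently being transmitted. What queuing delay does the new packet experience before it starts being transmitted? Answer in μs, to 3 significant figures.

Each queued packet: L/R = 11664/274000000 = 42.5693 μs.
27 queued → 1149.37 μs.
Queuing delay = 1150 μs.

1150 μs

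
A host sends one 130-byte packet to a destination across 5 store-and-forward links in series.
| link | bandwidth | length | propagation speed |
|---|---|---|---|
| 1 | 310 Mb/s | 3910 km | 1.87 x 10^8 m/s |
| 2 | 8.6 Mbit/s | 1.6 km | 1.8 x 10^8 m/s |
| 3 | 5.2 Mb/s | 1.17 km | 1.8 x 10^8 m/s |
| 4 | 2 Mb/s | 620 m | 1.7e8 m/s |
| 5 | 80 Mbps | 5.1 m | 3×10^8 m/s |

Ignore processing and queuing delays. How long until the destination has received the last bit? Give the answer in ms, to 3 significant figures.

21.8 ms

L = 130 × 8 = 1040 bits.
Transmission delays (L/R per hop): 0.00335484, 0.12093, 0.2, 0.52, 0.013 ms; sum = 0.857285 ms.
Propagation delays (d/s per hop): 20.9091, 0.00888889, 0.0065, 0.00364706, 1.7e-05 ms; sum = 20.9281 ms.
End-to-end = 21.8 ms.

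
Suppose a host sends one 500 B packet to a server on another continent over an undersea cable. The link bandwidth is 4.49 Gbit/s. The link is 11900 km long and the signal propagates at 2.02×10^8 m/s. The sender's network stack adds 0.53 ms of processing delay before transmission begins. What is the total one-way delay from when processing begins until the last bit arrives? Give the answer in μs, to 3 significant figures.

L = 500 × 8 = 4000 bits.
Transmission delay = L/R = 4000 / 4490000000 = 0.890869 μs.
Propagation delay = d/s = 11900000 m / 202000000 m/s = 58910.9 μs.
Plus processing delay 0.53 ms = 530 μs.
Total = 59400 μs.

59400 μs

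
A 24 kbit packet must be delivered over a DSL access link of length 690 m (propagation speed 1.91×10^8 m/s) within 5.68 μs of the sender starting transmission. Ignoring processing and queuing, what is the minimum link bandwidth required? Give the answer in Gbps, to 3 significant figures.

Propagation delay = 690 / 191000000 = 3.61257 μs.
Transmission budget = 5.68 − 3.61257 = 2.06743 μs.
R ≥ L / t_tx = 24000 bits / 2.06743e-06 s = 11.6 Gbps.

11.6 Gbps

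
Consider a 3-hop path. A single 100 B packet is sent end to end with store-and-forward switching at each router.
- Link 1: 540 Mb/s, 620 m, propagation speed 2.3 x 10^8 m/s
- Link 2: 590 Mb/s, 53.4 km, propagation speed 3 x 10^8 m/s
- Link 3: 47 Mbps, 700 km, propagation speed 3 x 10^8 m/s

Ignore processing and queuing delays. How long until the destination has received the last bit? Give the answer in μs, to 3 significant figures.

2530 μs

L = 100 × 8 = 800 bits.
Transmission delays (L/R per hop): 1.48148, 1.35593, 17.0213 μs; sum = 19.8587 μs.
Propagation delays (d/s per hop): 2.69565, 178, 2333.33 μs; sum = 2514.03 μs.
End-to-end = 2530 μs.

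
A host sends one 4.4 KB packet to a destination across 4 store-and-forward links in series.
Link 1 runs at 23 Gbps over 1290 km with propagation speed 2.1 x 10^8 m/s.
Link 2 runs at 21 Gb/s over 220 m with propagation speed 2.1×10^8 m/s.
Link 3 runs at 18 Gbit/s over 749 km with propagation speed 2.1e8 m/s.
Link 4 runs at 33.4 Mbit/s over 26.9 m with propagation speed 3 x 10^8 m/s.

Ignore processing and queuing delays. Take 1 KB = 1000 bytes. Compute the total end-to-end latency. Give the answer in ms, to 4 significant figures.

L = 35200 bits.
Transmission delays (L/R per hop): 0.00153043, 0.00167619, 0.00195556, 1.05389 ms; sum = 1.05905 ms.
Propagation delays (d/s per hop): 6.14286, 0.00104762, 3.56667, 8.96667e-05 ms; sum = 9.71066 ms.
End-to-end = 10.77 ms.

10.77 ms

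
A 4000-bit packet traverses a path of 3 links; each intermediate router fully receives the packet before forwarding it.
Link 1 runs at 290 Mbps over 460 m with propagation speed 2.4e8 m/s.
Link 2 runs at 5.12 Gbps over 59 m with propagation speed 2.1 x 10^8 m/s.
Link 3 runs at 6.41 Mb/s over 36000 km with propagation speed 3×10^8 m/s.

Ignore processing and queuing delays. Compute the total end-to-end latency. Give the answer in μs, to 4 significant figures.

120600 μs

Transmission delays (L/R per hop): 13.7931, 0.78125, 624.025 μs; sum = 638.599 μs.
Propagation delays (d/s per hop): 1.91667, 0.280952, 120000 μs; sum = 120002 μs.
End-to-end = 120600 μs.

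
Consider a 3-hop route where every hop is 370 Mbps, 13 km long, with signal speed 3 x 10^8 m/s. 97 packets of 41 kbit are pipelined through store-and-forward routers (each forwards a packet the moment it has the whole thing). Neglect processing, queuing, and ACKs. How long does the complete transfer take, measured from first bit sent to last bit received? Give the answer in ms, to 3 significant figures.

11.1 ms

Per-hop transmission t_tx = L/R = 41000/370000000 = 0.110811 ms.
Per-hop propagation t_prop = 13000/300000000 = 0.0433333 ms.
Pipeline fill: first packet needs 3·t_tx to clear all hops; remaining 96 packets each add one t_tx.
Total = (3+97-1)·t_tx + 3·t_prop = 99·0.110811 + 3·0.0433333 = 11.1 ms.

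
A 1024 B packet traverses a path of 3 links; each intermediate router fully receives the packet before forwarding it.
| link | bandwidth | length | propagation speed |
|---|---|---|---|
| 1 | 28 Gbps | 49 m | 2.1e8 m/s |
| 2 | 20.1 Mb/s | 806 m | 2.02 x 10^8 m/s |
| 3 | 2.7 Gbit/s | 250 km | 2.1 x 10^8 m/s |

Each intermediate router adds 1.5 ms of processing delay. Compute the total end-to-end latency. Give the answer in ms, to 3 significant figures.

4.61 ms

L = 1024 × 8 = 8192 bits.
Transmission delays (L/R per hop): 0.000292571, 0.407562, 0.00303407 ms; sum = 0.410889 ms.
Propagation delays (d/s per hop): 0.000233333, 0.0039901, 1.19048 ms; sum = 1.1947 ms.
Processing at 2 router(s): 2 × 1.5 ms = 3 ms.
End-to-end = 4.61 ms.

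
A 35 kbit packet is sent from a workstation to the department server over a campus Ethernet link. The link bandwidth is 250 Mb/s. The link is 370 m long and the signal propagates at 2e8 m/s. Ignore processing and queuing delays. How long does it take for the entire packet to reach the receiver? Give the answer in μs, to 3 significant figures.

L = 35000 bits.
Transmission delay = L/R = 35000 / 250000000 = 140 μs.
Propagation delay = d/s = 370 m / 200000000 m/s = 1.85 μs.
Total = 142 μs.

142 μs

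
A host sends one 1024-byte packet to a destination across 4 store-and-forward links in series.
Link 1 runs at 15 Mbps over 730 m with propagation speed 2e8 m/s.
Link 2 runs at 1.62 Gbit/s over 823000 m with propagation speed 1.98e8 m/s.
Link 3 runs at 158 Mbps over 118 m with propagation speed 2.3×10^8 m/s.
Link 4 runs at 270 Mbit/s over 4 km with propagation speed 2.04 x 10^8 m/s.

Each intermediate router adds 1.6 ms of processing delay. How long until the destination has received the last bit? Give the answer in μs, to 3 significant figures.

9610 μs

L = 1024 × 8 = 8192 bits.
Transmission delays (L/R per hop): 546.133, 5.05679, 51.8481, 30.3407 μs; sum = 633.379 μs.
Propagation delays (d/s per hop): 3.65, 4156.57, 0.513043, 19.6078 μs; sum = 4180.34 μs.
Processing at 3 router(s): 3 × 1.6 ms = 4800 μs.
End-to-end = 9610 μs.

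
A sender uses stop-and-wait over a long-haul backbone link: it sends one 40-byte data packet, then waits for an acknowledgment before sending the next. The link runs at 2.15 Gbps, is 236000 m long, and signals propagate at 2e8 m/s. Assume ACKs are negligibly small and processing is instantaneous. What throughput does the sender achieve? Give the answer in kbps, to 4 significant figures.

135.6 kbps

t_tx = L/R = 320/2150000000 = 1.48837e-07 s.
t_prop = 236000/200000000 = 0.00118 s; RTT = 0.00236 s.
Cycle = t_tx + RTT = 0.00236015 s.
Throughput = L / cycle = 320 / 0.00236015 = 135.6 kbps.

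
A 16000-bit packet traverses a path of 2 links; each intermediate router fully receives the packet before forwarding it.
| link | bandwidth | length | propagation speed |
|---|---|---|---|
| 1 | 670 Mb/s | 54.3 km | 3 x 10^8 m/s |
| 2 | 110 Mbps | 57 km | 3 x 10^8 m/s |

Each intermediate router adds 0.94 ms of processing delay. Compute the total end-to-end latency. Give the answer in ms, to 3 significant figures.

1.48 ms

Transmission delays (L/R per hop): 0.0238806, 0.145455 ms; sum = 0.169335 ms.
Propagation delays (d/s per hop): 0.181, 0.19 ms; sum = 0.371 ms.
Processing at 1 router(s): 1 × 0.94 ms = 0.94 ms.
End-to-end = 1.48 ms.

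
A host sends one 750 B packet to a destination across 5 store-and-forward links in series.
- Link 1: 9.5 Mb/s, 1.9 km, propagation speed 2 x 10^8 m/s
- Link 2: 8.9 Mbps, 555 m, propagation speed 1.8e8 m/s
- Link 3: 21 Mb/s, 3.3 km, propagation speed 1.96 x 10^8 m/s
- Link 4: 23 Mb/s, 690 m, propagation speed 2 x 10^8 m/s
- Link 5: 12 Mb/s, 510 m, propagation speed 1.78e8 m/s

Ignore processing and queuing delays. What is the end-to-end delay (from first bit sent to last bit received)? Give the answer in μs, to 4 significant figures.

2388 μs

L = 750 × 8 = 6000 bits.
Transmission delays (L/R per hop): 631.579, 674.157, 285.714, 260.87, 500 μs; sum = 2352.32 μs.
Propagation delays (d/s per hop): 9.5, 3.08333, 16.8367, 3.45, 2.86517 μs; sum = 35.7352 μs.
End-to-end = 2388 μs.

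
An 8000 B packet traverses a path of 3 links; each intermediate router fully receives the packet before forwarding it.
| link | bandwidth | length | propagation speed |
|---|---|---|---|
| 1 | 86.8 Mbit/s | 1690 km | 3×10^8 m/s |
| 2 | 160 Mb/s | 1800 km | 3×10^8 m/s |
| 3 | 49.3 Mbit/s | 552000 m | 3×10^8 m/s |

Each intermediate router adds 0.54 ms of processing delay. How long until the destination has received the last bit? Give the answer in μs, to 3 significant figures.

L = 8000 × 8 = 64000 bits.
Transmission delays (L/R per hop): 737.327, 400, 1298.17 μs; sum = 2435.5 μs.
Propagation delays (d/s per hop): 5633.33, 6000, 1840 μs; sum = 13473.3 μs.
Processing at 2 router(s): 2 × 0.54 ms = 1080 μs.
End-to-end = 17000 μs.

17000 μs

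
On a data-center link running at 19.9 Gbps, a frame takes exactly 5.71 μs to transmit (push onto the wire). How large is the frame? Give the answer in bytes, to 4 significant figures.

14200 bytes

L = R × t_tx = 19900000000 b/s × 5.71e-06 s = 113629 bits.
In bytes: 113629 / 8 = 14200 bytes.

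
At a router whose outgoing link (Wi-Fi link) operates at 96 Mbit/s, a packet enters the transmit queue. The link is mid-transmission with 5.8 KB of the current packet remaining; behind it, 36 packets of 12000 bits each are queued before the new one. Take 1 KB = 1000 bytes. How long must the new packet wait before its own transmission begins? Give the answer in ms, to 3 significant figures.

4.98 ms

Each queued packet: L/R = 12000/96000000 = 0.125 ms.
36 queued → 4.5 ms.
Plus remaining 46400 bits of current packet: 0.483333 ms.
Queuing delay = 4.98 ms.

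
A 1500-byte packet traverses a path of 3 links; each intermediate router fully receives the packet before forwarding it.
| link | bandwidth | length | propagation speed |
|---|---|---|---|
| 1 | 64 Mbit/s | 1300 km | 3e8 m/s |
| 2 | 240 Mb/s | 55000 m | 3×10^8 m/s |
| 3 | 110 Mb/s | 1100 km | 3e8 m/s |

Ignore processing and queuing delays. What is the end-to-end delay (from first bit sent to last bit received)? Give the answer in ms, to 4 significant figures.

L = 1500 × 8 = 12000 bits.
Transmission delays (L/R per hop): 0.1875, 0.05, 0.109091 ms; sum = 0.346591 ms.
Propagation delays (d/s per hop): 4.33333, 0.183333, 3.66667 ms; sum = 8.18333 ms.
End-to-end = 8.530 ms.

8.530 ms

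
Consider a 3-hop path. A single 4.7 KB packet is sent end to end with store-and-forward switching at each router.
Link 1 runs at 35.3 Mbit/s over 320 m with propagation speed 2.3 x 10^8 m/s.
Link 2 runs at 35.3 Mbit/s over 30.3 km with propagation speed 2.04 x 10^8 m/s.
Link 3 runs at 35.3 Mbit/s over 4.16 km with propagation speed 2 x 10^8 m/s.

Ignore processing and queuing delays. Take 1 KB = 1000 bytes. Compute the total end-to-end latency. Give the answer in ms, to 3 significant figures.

L = 37600 bits.
Transmission delay per hop = L/R = 37600/35300000 = 1.06516 ms; 3 hops → 3.19547 ms.
Propagation delays (d/s per hop): 0.0013913, 0.148529, 0.0208 ms; sum = 0.170721 ms.
End-to-end = 3.37 ms.

3.37 ms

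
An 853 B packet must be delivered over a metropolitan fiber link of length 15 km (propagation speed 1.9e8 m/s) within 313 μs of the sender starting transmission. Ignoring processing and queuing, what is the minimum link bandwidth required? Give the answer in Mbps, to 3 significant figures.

29.2 Mbps

L = 6824 bits.
Propagation delay = 15000 / 190000000 = 78.9474 μs.
Transmission budget = 313 − 78.9474 = 234.053 μs.
R ≥ L / t_tx = 6824 bits / 0.000234053 s = 29.2 Mbps.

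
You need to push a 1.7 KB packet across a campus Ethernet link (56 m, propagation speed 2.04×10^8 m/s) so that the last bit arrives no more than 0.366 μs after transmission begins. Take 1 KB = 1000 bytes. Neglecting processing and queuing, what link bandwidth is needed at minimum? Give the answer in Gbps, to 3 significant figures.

L = 13600 bits.
Propagation delay = 56 / 204000000 = 0.27451 μs.
Transmission budget = 0.366 − 0.27451 = 0.0914902 μs.
R ≥ L / t_tx = 13600 bits / 9.14902e-08 s = 149 Gbps.

149 Gbps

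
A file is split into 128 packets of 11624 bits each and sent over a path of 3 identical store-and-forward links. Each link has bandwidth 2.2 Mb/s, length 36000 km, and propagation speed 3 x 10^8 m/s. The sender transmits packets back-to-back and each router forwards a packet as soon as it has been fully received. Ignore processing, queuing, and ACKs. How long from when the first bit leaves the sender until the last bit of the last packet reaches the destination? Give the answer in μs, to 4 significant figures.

Per-hop transmission t_tx = L/R = 11624/2200000 = 5283.64 μs.
Per-hop propagation t_prop = 36000000/300000000 = 120000 μs.
Pipeline fill: first packet needs 3·t_tx to clear all hops; remaining 127 packets each add one t_tx.
Total = (3+128-1)·t_tx + 3·t_prop = 130·5283.64 + 3·120000 = 1047000 μs.

1047000 μs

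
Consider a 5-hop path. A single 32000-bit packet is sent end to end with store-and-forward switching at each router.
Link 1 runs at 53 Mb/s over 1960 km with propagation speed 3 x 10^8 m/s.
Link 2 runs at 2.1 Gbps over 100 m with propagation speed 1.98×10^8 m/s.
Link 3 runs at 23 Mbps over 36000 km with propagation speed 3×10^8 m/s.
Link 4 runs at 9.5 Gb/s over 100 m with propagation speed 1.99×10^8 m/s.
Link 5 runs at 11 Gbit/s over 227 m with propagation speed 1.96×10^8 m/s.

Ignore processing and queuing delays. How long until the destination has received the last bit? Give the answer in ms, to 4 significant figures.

Transmission delays (L/R per hop): 0.603774, 0.0152381, 1.3913, 0.00336842, 0.00290909 ms; sum = 2.01659 ms.
Propagation delays (d/s per hop): 6.53333, 0.000505051, 120, 0.000502513, 0.00115816 ms; sum = 126.535 ms.
End-to-end = 128.6 ms.

128.6 ms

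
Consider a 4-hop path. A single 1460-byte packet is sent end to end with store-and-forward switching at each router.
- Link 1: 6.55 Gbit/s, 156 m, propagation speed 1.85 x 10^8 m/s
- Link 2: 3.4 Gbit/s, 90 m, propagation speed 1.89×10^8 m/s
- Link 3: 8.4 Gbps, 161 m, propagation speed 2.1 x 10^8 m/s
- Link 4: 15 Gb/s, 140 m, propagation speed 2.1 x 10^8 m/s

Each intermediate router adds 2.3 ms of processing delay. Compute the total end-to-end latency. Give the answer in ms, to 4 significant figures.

6.910 ms

L = 1460 × 8 = 11680 bits.
Transmission delays (L/R per hop): 0.00178321, 0.00343529, 0.00139048, 0.000778667 ms; sum = 0.00738764 ms.
Propagation delays (d/s per hop): 0.000843243, 0.00047619, 0.000766667, 0.000666667 ms; sum = 0.00275277 ms.
Processing at 3 router(s): 3 × 2.3 ms = 6.9 ms.
End-to-end = 6.910 ms.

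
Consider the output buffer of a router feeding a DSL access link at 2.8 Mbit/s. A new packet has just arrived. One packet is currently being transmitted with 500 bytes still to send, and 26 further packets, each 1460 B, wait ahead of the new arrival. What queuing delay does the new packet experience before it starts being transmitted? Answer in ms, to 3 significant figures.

110 ms

Each queued packet: L/R = 11680/2800000 = 4.17143 ms.
26 queued → 108.457 ms.
Plus remaining 4000 bits of current packet: 1.42857 ms.
Queuing delay = 110 ms.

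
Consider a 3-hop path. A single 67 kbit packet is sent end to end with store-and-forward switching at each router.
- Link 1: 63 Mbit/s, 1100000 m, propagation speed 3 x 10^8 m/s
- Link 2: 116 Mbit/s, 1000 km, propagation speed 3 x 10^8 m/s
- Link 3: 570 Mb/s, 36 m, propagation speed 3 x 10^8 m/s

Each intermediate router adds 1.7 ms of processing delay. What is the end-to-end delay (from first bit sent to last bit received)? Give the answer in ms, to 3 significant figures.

12.2 ms

L = 67000 bits.
Transmission delays (L/R per hop): 1.06349, 0.577586, 0.117544 ms; sum = 1.75862 ms.
Propagation delays (d/s per hop): 3.66667, 3.33333, 0.00012 ms; sum = 7.00012 ms.
Processing at 2 router(s): 2 × 1.7 ms = 3.4 ms.
End-to-end = 12.2 ms.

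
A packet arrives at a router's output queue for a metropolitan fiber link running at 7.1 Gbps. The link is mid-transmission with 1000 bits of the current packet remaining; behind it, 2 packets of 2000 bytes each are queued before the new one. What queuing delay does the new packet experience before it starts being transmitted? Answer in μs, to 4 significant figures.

4.648 μs

Each queued packet: L/R = 16000/7100000000 = 2.25352 μs.
2 queued → 4.50704 μs.
Plus remaining 1000 bits of current packet: 0.140845 μs.
Queuing delay = 4.648 μs.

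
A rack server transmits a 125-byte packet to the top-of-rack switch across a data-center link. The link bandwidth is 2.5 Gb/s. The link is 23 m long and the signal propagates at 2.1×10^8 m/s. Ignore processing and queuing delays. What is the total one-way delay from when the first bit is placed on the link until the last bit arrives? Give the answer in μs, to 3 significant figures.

0.510 μs

L = 125 × 8 = 1000 bits.
Transmission delay = L/R = 1000 / 2500000000 = 0.4 μs.
Propagation delay = d/s = 23 m / 210000000 m/s = 0.109524 μs.
Total = 0.510 μs.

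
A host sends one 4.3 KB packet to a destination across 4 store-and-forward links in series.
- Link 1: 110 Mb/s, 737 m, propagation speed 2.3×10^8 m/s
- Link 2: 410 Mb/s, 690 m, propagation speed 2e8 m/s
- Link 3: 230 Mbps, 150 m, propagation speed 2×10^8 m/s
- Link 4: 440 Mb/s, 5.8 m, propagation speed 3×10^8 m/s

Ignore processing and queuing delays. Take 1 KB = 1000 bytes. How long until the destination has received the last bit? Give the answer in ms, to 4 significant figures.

0.6318 ms

L = 34400 bits.
Transmission delays (L/R per hop): 0.312727, 0.0839024, 0.149565, 0.0781818 ms; sum = 0.624377 ms.
Propagation delays (d/s per hop): 0.00320435, 0.00345, 0.00075, 1.93333e-05 ms; sum = 0.00742368 ms.
End-to-end = 0.6318 ms.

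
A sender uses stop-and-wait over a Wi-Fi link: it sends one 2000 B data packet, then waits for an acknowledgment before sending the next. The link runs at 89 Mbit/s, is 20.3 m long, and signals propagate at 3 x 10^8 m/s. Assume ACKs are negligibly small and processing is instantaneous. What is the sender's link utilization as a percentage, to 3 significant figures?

t_tx = L/R = 16000/89000000 = 0.000179775 s.
t_prop = 20.3/300000000 = 6.76667e-08 s; RTT = 1.35333e-07 s.
Cycle = t_tx + RTT = 0.000179911 s.
Utilization = t_tx / cycle = 0.000179775/0.000179911 = 99.9 %.

99.9 %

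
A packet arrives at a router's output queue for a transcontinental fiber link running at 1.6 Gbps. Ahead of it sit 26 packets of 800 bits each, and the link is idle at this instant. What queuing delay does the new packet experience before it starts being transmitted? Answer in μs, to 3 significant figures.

13.0 μs

Each queued packet: L/R = 800/1600000000 = 0.5 μs.
26 queued → 13 μs.
Queuing delay = 13.0 μs.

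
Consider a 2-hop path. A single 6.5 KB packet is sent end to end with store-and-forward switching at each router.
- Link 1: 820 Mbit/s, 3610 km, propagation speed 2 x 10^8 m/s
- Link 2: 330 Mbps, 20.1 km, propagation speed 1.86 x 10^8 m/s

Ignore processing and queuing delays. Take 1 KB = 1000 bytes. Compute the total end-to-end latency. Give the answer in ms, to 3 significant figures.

L = 52000 bits.
Transmission delays (L/R per hop): 0.0634146, 0.157576 ms; sum = 0.22099 ms.
Propagation delays (d/s per hop): 18.05, 0.108065 ms; sum = 18.1581 ms.
End-to-end = 18.4 ms.

18.4 ms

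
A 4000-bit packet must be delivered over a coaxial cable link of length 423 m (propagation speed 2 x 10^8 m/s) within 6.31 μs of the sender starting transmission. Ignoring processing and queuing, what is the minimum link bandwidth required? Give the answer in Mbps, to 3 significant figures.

Propagation delay = 423 / 200000000 = 2.115 μs.
Transmission budget = 6.31 − 2.115 = 4.195 μs.
R ≥ L / t_tx = 4000 bits / 4.195e-06 s = 954 Mbps.

954 Mbps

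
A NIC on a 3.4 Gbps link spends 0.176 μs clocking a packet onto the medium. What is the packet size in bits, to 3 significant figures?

L = R × t_tx = 3400000000 b/s × 1.76e-07 s = 598.4 bits.

598 bits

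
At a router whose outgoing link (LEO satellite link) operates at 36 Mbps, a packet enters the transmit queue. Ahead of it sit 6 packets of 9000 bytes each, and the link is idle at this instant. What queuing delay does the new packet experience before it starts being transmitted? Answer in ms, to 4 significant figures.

Each queued packet: L/R = 72000/36000000 = 2 ms.
6 queued → 12 ms.
Queuing delay = 12.00 ms.

12.00 ms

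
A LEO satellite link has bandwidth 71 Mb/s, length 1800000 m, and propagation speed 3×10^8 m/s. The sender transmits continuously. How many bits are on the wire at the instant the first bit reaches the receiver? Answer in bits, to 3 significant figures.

426000 bits

Propagation delay = 1800000 / 300000000 = 0.006 s.
BDP = R × t_prop = 71000000 × 0.006 = 426000 bits.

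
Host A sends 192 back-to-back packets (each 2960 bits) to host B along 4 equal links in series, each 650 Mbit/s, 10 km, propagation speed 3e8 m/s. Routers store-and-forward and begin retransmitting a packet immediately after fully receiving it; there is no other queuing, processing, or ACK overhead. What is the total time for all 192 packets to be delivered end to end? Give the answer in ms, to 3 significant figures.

1.02 ms

Per-hop transmission t_tx = L/R = 2960/650000000 = 0.00455385 ms.
Per-hop propagation t_prop = 10000/300000000 = 0.0333333 ms.
Pipeline fill: first packet needs 4·t_tx to clear all hops; remaining 191 packets each add one t_tx.
Total = (4+192-1)·t_tx + 4·t_prop = 195·0.00455385 + 4·0.0333333 = 1.02 ms.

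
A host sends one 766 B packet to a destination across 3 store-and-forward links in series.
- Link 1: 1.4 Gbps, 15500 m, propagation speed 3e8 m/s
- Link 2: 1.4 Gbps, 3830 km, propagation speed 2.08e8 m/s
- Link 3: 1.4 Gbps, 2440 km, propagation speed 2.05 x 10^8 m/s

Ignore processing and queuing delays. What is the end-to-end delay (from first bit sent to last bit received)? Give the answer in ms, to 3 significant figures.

L = 766 × 8 = 6128 bits.
Transmission delay per hop = L/R = 6128/1400000000 = 0.00437714 ms; 3 hops → 0.0131314 ms.
Propagation delays (d/s per hop): 0.0516667, 18.4135, 11.9024 ms; sum = 30.3676 ms.
End-to-end = 30.4 ms.

30.4 ms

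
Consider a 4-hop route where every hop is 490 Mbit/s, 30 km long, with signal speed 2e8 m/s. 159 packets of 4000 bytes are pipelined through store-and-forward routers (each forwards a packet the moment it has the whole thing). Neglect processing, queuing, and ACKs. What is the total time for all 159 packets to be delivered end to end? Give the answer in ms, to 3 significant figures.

Per-hop transmission t_tx = L/R = 32000/490000000 = 0.0653061 ms.
Per-hop propagation t_prop = 30000/200000000 = 0.15 ms.
Pipeline fill: first packet needs 4·t_tx to clear all hops; remaining 158 packets each add one t_tx.
Total = (4+159-1)·t_tx + 4·t_prop = 162·0.0653061 + 4·0.15 = 11.2 ms.

11.2 ms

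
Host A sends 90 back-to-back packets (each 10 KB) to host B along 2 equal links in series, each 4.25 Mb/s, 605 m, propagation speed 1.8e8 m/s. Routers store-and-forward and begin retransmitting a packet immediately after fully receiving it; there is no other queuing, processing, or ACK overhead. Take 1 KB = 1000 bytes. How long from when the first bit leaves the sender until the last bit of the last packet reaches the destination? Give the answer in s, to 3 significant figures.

1.71 s

Per-hop transmission t_tx = L/R = 80000/4250000 = 0.0188235 s.
Per-hop propagation t_prop = 605/180000000 = 3.36111e-06 s.
Pipeline fill: first packet needs 2·t_tx to clear all hops; remaining 89 packets each add one t_tx.
Total = (2+90-1)·t_tx + 2·t_prop = 91·0.0188235 + 2·3.36111e-06 = 1.71 s.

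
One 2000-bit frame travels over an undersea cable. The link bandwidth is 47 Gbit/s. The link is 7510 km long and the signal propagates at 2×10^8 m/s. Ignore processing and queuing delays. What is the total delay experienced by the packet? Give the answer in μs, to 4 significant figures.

Transmission delay = L/R = 2000 / 47000000000 = 0.0425532 μs.
Propagation delay = d/s = 7510000 m / 200000000 m/s = 37550 μs.
Total = 37550 μs.

37550 μs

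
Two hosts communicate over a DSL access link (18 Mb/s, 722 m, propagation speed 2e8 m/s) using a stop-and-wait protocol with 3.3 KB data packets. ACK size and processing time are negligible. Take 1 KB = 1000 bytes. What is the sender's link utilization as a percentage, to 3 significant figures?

t_tx = L/R = 26400/18000000 = 0.00146667 s.
t_prop = 722/200000000 = 3.61e-06 s; RTT = 7.22e-06 s.
Cycle = t_tx + RTT = 0.00147389 s.
Utilization = t_tx / cycle = 0.00146667/0.00147389 = 99.5 %.

99.5 %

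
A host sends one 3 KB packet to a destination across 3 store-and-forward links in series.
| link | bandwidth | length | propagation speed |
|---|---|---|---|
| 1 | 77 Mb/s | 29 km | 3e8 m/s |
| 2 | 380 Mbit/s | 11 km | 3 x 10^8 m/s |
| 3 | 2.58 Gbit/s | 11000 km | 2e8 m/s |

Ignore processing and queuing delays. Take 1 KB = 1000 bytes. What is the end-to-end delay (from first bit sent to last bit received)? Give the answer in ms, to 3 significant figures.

55.5 ms

L = 24000 bits.
Transmission delays (L/R per hop): 0.311688, 0.0631579, 0.00930233 ms; sum = 0.384149 ms.
Propagation delays (d/s per hop): 0.0966667, 0.0366667, 55 ms; sum = 55.1333 ms.
End-to-end = 55.5 ms.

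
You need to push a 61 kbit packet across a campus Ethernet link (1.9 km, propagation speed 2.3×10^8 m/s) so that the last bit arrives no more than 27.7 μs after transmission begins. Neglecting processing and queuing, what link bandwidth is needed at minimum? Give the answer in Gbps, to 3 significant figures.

3.14 Gbps

Propagation delay = 1900 / 2.3e+08 = 8.26087 μs.
Transmission budget = 27.7 − 8.26087 = 19.4391 μs.
R ≥ L / t_tx = 61000 bits / 1.94391e-05 s = 3.14 Gbps.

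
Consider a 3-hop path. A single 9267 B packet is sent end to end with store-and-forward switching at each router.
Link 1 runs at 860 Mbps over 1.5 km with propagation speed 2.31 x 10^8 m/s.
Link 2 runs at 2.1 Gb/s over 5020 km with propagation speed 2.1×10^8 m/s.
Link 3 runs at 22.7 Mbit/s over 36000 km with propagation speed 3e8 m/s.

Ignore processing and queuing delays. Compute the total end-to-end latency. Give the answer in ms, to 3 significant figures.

L = 9267 × 8 = 74136 bits.
Transmission delays (L/R per hop): 0.0862047, 0.0353029, 3.2659 ms; sum = 3.38741 ms.
Propagation delays (d/s per hop): 0.00649351, 23.9048, 120 ms; sum = 143.911 ms.
End-to-end = 147 ms.

147 ms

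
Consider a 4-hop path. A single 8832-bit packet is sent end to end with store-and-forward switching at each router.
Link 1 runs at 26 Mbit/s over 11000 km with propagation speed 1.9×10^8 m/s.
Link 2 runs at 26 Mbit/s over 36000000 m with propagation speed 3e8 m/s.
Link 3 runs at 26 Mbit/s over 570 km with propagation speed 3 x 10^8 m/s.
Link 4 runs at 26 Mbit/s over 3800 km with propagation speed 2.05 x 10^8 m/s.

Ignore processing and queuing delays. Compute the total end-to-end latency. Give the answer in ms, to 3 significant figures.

200 ms

Transmission delay per hop = L/R = 8832/26000000 = 0.339692 ms; 4 hops → 1.35877 ms.
Propagation delays (d/s per hop): 57.8947, 120, 1.9, 18.5366 ms; sum = 198.331 ms.
End-to-end = 200 ms.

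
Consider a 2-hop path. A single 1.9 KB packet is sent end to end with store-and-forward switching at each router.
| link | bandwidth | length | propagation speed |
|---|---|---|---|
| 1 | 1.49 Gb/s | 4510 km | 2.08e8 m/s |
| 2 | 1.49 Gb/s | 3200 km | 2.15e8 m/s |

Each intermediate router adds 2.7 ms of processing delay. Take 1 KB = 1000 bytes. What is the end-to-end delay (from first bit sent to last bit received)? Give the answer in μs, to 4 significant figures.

L = 15200 bits.
Transmission delay per hop = L/R = 15200/1490000000 = 10.2013 μs; 2 hops → 20.4027 μs.
Propagation delays (d/s per hop): 21682.7, 14883.7 μs; sum = 36566.4 μs.
Processing at 1 router(s): 1 × 2.7 ms = 2700 μs.
End-to-end = 39290 μs.

39290 μs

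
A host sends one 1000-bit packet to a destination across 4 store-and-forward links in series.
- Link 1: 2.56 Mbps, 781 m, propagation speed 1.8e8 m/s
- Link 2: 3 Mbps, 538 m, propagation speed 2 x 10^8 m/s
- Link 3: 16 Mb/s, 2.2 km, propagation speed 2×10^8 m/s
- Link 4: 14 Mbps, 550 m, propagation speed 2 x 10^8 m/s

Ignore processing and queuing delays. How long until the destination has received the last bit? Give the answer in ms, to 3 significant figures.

0.879 ms

Transmission delays (L/R per hop): 0.390625, 0.333333, 0.0625, 0.0714286 ms; sum = 0.857887 ms.
Propagation delays (d/s per hop): 0.00433889, 0.00269, 0.011, 0.00275 ms; sum = 0.0207789 ms.
End-to-end = 0.879 ms.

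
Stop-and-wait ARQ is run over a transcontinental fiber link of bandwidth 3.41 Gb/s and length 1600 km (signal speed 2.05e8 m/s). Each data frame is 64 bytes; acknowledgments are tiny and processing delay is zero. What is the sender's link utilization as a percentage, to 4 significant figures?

0.0009619 %

t_tx = L/R = 512/3410000000 = 1.50147e-07 s.
t_prop = 1600000/2.05e+08 = 0.00780488 s; RTT = 0.0156098 s.
Cycle = t_tx + RTT = 0.0156099 s.
Utilization = t_tx / cycle = 1.50147e-07/0.0156099 = 0.0009619 %.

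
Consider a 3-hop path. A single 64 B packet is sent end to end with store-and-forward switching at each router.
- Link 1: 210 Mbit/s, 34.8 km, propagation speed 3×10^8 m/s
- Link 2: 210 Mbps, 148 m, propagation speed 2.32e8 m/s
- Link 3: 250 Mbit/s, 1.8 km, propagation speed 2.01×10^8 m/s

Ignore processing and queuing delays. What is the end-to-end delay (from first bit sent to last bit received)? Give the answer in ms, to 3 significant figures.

L = 64 × 8 = 512 bits.
Transmission delays (L/R per hop): 0.0024381, 0.0024381, 0.002048 ms; sum = 0.00692419 ms.
Propagation delays (d/s per hop): 0.116, 0.000637931, 0.00895522 ms; sum = 0.125593 ms.
End-to-end = 0.133 ms.

0.133 ms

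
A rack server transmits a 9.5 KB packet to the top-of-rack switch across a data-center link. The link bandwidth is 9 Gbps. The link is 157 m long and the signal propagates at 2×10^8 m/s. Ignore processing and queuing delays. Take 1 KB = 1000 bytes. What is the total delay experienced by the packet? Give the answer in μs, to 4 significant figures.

L = 76000 bits.
Transmission delay = L/R = 76000 / 9000000000 = 8.44444 μs.
Propagation delay = d/s = 157 m / 200000000 m/s = 0.785 μs.
Total = 9.229 μs.

9.229 μs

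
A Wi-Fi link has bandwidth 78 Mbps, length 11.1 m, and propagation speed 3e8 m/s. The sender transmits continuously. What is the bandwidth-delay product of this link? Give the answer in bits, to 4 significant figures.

Propagation delay = 11.1 / 300000000 = 3.7e-08 s.
BDP = R × t_prop = 78000000 × 3.7e-08 = 2.886 bits.

2.886 bits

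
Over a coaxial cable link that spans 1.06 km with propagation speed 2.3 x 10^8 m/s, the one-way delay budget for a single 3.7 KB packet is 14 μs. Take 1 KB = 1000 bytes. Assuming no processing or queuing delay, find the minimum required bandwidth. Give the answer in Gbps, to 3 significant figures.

L = 29600 bits.
Propagation delay = 1060 / 2.3e+08 = 4.6087 μs.
Transmission budget = 14 − 4.6087 = 9.3913 μs.
R ≥ L / t_tx = 29600 bits / 9.3913e-06 s = 3.15 Gbps.

3.15 Gbps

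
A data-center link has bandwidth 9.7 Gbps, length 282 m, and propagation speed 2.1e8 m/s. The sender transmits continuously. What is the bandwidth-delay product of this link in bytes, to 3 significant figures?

Propagation delay = 282 / 210000000 = 1.34286e-06 s.
BDP = R × t_prop = 9700000000 × 1.34286e-06 = 13025.7 bits.
In bytes: 13025.7/8 = 1630 bytes.

1630 bytes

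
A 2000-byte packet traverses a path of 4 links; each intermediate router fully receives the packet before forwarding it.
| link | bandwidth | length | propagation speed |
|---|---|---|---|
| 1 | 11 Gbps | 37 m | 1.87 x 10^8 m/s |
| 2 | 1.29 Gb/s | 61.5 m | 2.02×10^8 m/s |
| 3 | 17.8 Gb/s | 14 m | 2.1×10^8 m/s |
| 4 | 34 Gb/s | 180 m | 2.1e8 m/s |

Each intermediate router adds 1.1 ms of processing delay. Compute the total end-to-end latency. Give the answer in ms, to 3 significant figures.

L = 2000 × 8 = 16000 bits.
Transmission delays (L/R per hop): 0.00145455, 0.0124031, 0.000898876, 0.000470588 ms; sum = 0.0152271 ms.
Propagation delays (d/s per hop): 0.000197861, 0.000304455, 6.66667e-05, 0.000857143 ms; sum = 0.00142613 ms.
Processing at 3 router(s): 3 × 1.1 ms = 3.3 ms.
End-to-end = 3.32 ms.

3.32 ms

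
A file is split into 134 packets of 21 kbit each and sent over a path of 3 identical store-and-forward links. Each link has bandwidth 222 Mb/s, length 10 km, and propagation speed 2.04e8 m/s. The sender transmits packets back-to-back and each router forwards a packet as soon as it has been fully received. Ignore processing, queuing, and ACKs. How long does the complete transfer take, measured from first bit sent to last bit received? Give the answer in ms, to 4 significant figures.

13.01 ms

Per-hop transmission t_tx = L/R = 21000/222000000 = 0.0945946 ms.
Per-hop propagation t_prop = 10000/204000000 = 0.0490196 ms.
Pipeline fill: first packet needs 3·t_tx to clear all hops; remaining 133 packets each add one t_tx.
Total = (3+134-1)·t_tx + 3·t_prop = 136·0.0945946 + 3·0.0490196 = 13.01 ms.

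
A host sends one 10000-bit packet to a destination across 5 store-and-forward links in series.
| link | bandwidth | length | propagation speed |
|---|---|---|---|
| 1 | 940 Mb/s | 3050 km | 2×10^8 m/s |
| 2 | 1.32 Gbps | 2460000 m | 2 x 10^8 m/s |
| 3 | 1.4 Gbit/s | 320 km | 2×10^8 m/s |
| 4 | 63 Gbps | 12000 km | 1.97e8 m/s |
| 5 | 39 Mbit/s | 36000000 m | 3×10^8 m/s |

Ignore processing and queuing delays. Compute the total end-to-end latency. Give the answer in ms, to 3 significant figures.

Transmission delays (L/R per hop): 0.0106383, 0.00757576, 0.00714286, 0.00015873, 0.25641 ms; sum = 0.281926 ms.
Propagation delays (d/s per hop): 15.25, 12.3, 1.6, 60.9137, 120 ms; sum = 210.064 ms.
End-to-end = 210 ms.

210 ms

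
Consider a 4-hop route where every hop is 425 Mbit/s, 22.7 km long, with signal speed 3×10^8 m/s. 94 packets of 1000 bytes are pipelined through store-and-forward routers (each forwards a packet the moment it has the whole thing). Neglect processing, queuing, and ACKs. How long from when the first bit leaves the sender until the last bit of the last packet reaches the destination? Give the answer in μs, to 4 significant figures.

Per-hop transmission t_tx = L/R = 8000/425000000 = 18.8235 μs.
Per-hop propagation t_prop = 22700/300000000 = 75.6667 μs.
Pipeline fill: first packet needs 4·t_tx to clear all hops; remaining 93 packets each add one t_tx.
Total = (4+94-1)·t_tx + 4·t_prop = 97·18.8235 + 4·75.6667 = 2129 μs.

2129 μs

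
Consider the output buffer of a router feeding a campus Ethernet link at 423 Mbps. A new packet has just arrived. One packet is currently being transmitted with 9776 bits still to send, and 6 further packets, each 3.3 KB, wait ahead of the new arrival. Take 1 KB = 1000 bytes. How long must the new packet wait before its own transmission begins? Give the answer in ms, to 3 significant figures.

Each queued packet: L/R = 26400/423000000 = 0.0624113 ms.
6 queued → 0.374468 ms.
Plus remaining 9776 bits of current packet: 0.0231111 ms.
Queuing delay = 0.398 ms.

0.398 ms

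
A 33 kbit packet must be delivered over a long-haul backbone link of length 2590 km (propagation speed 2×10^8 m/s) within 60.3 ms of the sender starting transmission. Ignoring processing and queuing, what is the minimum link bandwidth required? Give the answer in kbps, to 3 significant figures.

Propagation delay = 2590000 / 200000000 = 12.95 ms.
Transmission budget = 60.3 − 12.95 = 47.35 ms.
R ≥ L / t_tx = 33000 bits / 0.04735 s = 697 kbps.

697 kbps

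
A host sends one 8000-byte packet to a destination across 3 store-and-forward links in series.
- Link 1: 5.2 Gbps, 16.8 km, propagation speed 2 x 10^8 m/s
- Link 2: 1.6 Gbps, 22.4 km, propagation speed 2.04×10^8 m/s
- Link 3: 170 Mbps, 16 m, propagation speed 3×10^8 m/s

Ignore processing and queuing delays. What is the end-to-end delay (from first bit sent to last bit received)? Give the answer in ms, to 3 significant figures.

0.623 ms

L = 8000 × 8 = 64000 bits.
Transmission delays (L/R per hop): 0.0123077, 0.04, 0.376471 ms; sum = 0.428778 ms.
Propagation delays (d/s per hop): 0.084, 0.109804, 5.33333e-05 ms; sum = 0.193857 ms.
End-to-end = 0.623 ms.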